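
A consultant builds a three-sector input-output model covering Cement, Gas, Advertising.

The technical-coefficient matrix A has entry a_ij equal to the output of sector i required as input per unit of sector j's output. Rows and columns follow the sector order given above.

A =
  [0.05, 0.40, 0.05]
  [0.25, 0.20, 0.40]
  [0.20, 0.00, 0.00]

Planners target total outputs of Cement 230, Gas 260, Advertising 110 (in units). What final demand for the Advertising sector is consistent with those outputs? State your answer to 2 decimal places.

I − A =
  [   0.95    -0.40    -0.05]
  [  -0.25     0.80    -0.40]
  [  -0.20     0.00     1.00]
d = (I − A) x:
  d_C = (+0.95)·230 + (-0.40)·260 + (-0.05)·110 = 109.00
  d_G = (-0.25)·230 + (+0.80)·260 + (-0.40)·110 = 106.50
  d_A = (-0.20)·230 + (+0.00)·260 + (+1.00)·110 = 64.00

d_A = 64.00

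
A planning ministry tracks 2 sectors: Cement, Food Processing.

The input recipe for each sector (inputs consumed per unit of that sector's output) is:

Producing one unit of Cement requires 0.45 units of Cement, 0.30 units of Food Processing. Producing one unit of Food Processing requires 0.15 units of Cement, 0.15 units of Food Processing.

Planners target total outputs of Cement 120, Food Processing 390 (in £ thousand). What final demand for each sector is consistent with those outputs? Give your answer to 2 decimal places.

d_C = 7.50, d_F = 295.50

I − A =
  [   0.55    -0.15]
  [  -0.30     0.85]
d = (I − A) x:
  d_C = (+0.55)·120 + (-0.15)·390 = 7.50
  d_F = (-0.30)·120 + (+0.85)·390 = 295.50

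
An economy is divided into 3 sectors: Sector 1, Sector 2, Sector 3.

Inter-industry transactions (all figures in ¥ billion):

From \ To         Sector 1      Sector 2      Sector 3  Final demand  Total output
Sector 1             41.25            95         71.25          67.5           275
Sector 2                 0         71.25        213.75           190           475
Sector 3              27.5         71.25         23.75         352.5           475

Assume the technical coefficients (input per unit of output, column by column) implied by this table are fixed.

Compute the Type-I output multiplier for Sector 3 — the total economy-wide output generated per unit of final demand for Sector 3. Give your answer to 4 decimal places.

m_3 = 2.1779

Technical coefficients a_ij = z_ij / X_j:
  a_11 = 41.25/275 = 0.15, a_21 = 0/275 = 0.00, a_31 = 27.5/275 = 0.10
  a_12 = 95/475 = 0.20, a_22 = 71.25/475 = 0.15, a_32 = 71.25/475 = 0.15
  a_13 = 71.25/475 = 0.15, a_23 = 213.75/475 = 0.45, a_33 = 23.75/475 = 0.05
I − A =
  [   0.85    -0.20    -0.15]
  [   0.00     0.85    -0.45]
  [  -0.10    -0.15     0.95]
Cofactors of I−A, C_ij = (−1)^(i+j)·(minor ij) (rows/columns in the sector order above):
  C_11 = (0.85)(0.95) − (-0.45)(-0.15) = 0.7400
  C_12 = −[(0.00)(0.95) − (-0.45)(-0.10)] = 0.0450
  C_13 = (0.00)(-0.15) − (0.85)(-0.10) = 0.0850
  C_21 = −[(-0.20)(0.95) − (-0.15)(-0.15)] = 0.2125
  C_22 = (0.85)(0.95) − (-0.15)(-0.10) = 0.7925
  C_23 = −[(0.85)(-0.15) − (-0.20)(-0.10)] = 0.1475
  C_31 = (-0.20)(-0.45) − (-0.15)(0.85) = 0.2175
  C_32 = −[(0.85)(-0.45) − (-0.15)(0.00)] = 0.3825
  C_33 = (0.85)(0.85) − (-0.20)(0.00) = 0.7225
det(I−A) = Σ_j (I−A)_1j·C_1j = (0.85)(0.7400) + (-0.20)(0.0450) + (-0.15)(0.0850) = 0.60725
adj(I−A) = Cᵀ =
  [ 0.7400   0.2125   0.2175]
  [ 0.0450   0.7925   0.3825]
  [ 0.0850   0.1475   0.7225]
(I − A)⁻¹ = adj(I−A) / det(I−A) ≈
  [   1.21861     0.34994     0.35817]
  [   0.07410     1.30506     0.62989]
  [   0.13998     0.24290     1.18979]
The output multiplier for sector j is the column-j sum of the Leontief inverse (I − A)⁻¹ = adj(I−A) / det(I−A).
Column 3 of adj(I−A): (0.2175, 0.3825, 0.7225); det(I−A) = 0.60725.
m_3 = (0.2175 + 0.3825 + 0.7225) / 0.60725 = 1.3225 / 0.60725 ≈ 2.1779.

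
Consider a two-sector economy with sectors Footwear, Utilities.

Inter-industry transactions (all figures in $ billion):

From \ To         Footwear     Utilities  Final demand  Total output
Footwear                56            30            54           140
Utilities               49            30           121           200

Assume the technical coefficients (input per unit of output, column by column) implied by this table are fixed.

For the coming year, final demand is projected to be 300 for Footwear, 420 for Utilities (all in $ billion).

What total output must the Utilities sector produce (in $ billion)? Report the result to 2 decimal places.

x_U = 780.33

Technical coefficients a_ij = z_ij / X_j:
  a_FF = 56/140 = 0.40, a_UF = 49/140 = 0.35
  a_FU = 30/200 = 0.15, a_UU = 30/200 = 0.15
I − A =
  [   0.60    -0.15]
  [  -0.35     0.85]
det(I−A) = (0.60)(0.85) − (-0.15)(-0.35) = 0.4575
adj(I−A) = [[0.85, 0.15], [0.35, 0.60]]
(I − A)⁻¹ = adj(I−A) / det(I−A) ≈
  [   1.8579     0.3279]
  [   0.7650     1.3115]
x = (I − A)⁻¹ d = adj(I−A)·d / det(I−A), with det(I−A) = 0.4575:
  x_F = (0.85·300 + 0.15·420) / 0.4575 = 318.00 / 0.4575 ≈ 695.08
  x_U = (0.35·300 + 0.60·420) / 0.4575 = 357.00 / 0.4575 ≈ 780.33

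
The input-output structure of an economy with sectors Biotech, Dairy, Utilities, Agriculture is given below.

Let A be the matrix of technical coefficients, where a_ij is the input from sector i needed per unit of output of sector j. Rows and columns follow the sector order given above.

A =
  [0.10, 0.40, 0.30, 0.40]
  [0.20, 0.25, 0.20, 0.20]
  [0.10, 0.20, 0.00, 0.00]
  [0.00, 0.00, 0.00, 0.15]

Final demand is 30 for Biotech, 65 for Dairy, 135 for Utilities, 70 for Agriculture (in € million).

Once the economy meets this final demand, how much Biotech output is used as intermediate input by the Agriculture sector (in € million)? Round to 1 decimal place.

I − A =
  [   0.90    -0.40    -0.30    -0.40]
  [  -0.20     0.75    -0.20    -0.20]
  [  -0.10    -0.20     1.00     0.00]
  [   0.00     0.00     0.00     0.85]
Compute the cofactors C_ij = (−1)^(i+j)·(3×3 minor ij) of I−A; the adjugate is their transpose:
adj(I−A) = Cᵀ =
  [ 0.60350   0.39100   0.25925   0.37600]
  [ 0.18700   0.73950   0.20400   0.26200]
  [ 0.09775   0.18700   0.50575   0.09000]
  [ 0.00000   0.00000   0.00000   0.51650]
det(I−A) = Σ_j (I−A)_1j·C_1j = (0.90)(0.60350) + (-0.40)(0.18700) + (-0.30)(0.09775) + (-0.40)(0.00000) = 0.439025
(I − A)⁻¹ = adj(I−A) / det(I−A) ≈
  [   1.3746     0.8906     0.5905     0.8564]
  [   0.4259     1.6844     0.4647     0.5968]
  [   0.2227     0.4259     1.1520     0.2050]
  [   0.0000     0.0000     0.0000     1.1765]
First solve x = (I − A)⁻¹ d = adj(I−A)·d / det(I−A); in particular x_4 = (0.00000·30 + 0.00000·65 + 0.00000·135 + 0.51650·70) / 0.439025 = 36.155 / 0.439025 ≈ 82.353.
Intermediate flow from 1 to 4: z_14 = a_14 · x_4 = 0.40 × 36.155 / 0.439025 = 14.462 / 0.439025 ≈ 32.9.

z_14 = 32.9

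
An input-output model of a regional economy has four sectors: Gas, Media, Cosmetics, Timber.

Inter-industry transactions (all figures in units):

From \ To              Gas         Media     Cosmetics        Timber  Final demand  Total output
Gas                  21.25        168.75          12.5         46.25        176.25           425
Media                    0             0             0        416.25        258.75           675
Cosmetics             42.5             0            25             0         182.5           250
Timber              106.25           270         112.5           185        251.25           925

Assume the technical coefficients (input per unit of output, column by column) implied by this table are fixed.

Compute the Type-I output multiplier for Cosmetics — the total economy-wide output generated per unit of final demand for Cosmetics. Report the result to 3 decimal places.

m_C = 2.671

Technical coefficients a_ij = z_ij / X_j:
  a_GG = 21.25/425 = 0.05, a_MG = 0/425 = 0.00, a_CG = 42.5/425 = 0.10, a_TG = 106.25/425 = 0.25
  a_GM = 168.75/675 = 0.25, a_MM = 0/675 = 0.00, a_CM = 0/675 = 0.00, a_TM = 270/675 = 0.40
  a_GC = 12.5/250 = 0.05, a_MC = 0/250 = 0.00, a_CC = 25/250 = 0.10, a_TC = 112.5/250 = 0.45
  a_GT = 46.25/925 = 0.05, a_MT = 416.25/925 = 0.45, a_CT = 0/925 = 0.00, a_TT = 185/925 = 0.20
I − A =
  [   0.95    -0.25    -0.05    -0.05]
  [   0.00     1.00     0.00    -0.45]
  [  -0.10     0.00     0.90     0.00]
  [  -0.25    -0.40    -0.45     0.80]
Compute the cofactors C_ij = (−1)^(i+j)·(3×3 minor ij) of I−A; the adjugate is their transpose:
adj(I−A) = Cᵀ =
  [ 0.558000   0.198000   0.104125   0.146250]
  [ 0.121500   0.666500   0.198000   0.382500]
  [ 0.062000   0.022000   0.548375   0.016250]
  [ 0.270000   0.407500   0.440000   0.850000]
det(I−A) = Σ_j (I−A)_1j·C_1j = (0.95)(0.558000) + (-0.25)(0.121500) + (-0.05)(0.062000) + (-0.05)(0.270000) = 0.483125
(I − A)⁻¹ = adj(I−A) / det(I−A) ≈
  [   1.1550     0.4098     0.2155     0.3027]
  [   0.2515     1.3796     0.4098     0.7917]
  [   0.1283     0.0455     1.1351     0.0336]
  [   0.5589     0.8435     0.9107     1.7594]
The output multiplier for sector j is the column-j sum of the Leontief inverse (I − A)⁻¹ = adj(I−A) / det(I−A).
Column C of adj(I−A): (0.104125, 0.198000, 0.548375, 0.440000); det(I−A) = 0.483125.
m_C = (0.104125 + 0.198000 + 0.548375 + 0.440000) / 0.483125 = 1.2905 / 0.483125 ≈ 2.671.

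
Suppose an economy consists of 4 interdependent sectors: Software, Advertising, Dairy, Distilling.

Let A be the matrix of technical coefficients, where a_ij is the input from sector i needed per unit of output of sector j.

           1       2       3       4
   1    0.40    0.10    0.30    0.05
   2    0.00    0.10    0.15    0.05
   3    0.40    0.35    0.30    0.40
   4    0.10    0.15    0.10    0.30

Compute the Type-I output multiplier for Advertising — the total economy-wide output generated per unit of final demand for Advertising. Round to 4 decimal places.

m_2 = 5.3619

I − A =
  [   0.60    -0.10    -0.30    -0.05]
  [   0.00     0.90    -0.15    -0.05]
  [  -0.40    -0.35     0.70    -0.40]
  [  -0.10    -0.15    -0.10     0.70]
Compute the cofactors C_ij = (−1)^(i+j)·(3×3 minor ij) of I−A; the adjugate is their transpose:
adj(I−A) = Cᵀ =
  [ 0.352250   0.143500   0.203375   0.151625]
  [ 0.053500   0.168500   0.066750   0.054000]
  [ 0.286750   0.216250   0.368500   0.246500]
  [ 0.102750   0.087500   0.096000   0.232500]
det(I−A) = Σ_j (I−A)_1j·C_1j = (0.60)(0.352250) + (-0.10)(0.053500) + (-0.30)(0.286750) + (-0.05)(0.102750) = 0.1148375
(I − A)⁻¹ = adj(I−A) / det(I−A) ≈
  [   3.06738     1.24959     1.77098     1.32034]
  [   0.46588     1.46729     0.58126     0.47023]
  [   2.49701     1.88310     3.20888     2.14651]
  [   0.89474     0.76195     0.83596     2.02460]
The output multiplier for sector j is the column-j sum of the Leontief inverse (I − A)⁻¹ = adj(I−A) / det(I−A).
Column 2 of adj(I−A): (0.143500, 0.168500, 0.216250, 0.087500); det(I−A) = 0.1148375.
m_2 = (0.143500 + 0.168500 + 0.216250 + 0.087500) / 0.1148375 = 0.61575 / 0.1148375 ≈ 5.3619.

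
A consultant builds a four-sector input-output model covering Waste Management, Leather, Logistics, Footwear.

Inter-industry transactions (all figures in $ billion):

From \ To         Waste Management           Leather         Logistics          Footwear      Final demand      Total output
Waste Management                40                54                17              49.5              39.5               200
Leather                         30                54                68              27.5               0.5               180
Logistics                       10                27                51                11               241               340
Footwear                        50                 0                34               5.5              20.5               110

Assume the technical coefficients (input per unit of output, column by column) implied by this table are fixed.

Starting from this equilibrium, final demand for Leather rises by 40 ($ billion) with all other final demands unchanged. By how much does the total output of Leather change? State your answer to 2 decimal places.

Technical coefficients a_ij = z_ij / X_j:
  a_11 = 40/200 = 0.20, a_21 = 30/200 = 0.15, a_31 = 10/200 = 0.05, a_41 = 50/200 = 0.25
  a_12 = 54/180 = 0.30, a_22 = 54/180 = 0.30, a_32 = 27/180 = 0.15, a_42 = 0/180 = 0.00
  a_13 = 17/340 = 0.05, a_23 = 68/340 = 0.20, a_33 = 51/340 = 0.15, a_43 = 34/340 = 0.10
  a_14 = 49.5/110 = 0.45, a_24 = 27.5/110 = 0.25, a_34 = 11/110 = 0.10, a_44 = 5.5/110 = 0.05
I − A =
  [   0.80    -0.30    -0.05    -0.45]
  [  -0.15     0.70    -0.20    -0.25]
  [  -0.05    -0.15     0.85    -0.10]
  [  -0.25     0.00    -0.10     0.95]
Compute the cofactors C_ij = (−1)^(i+j)·(3×3 minor ij) of I−A; the adjugate is their transpose:
adj(I−A) = Cᵀ =
  [ 0.526000   0.253125   0.129250   0.329375]
  [ 0.188500   0.536500   0.166500   0.248000]
  [ 0.081500   0.118875   0.391750   0.111125]
  [ 0.147000   0.079125   0.075250   0.407875]
det(I−A) = Σ_j (I−A)_1j·C_1j = (0.80)(0.526000) + (-0.30)(0.188500) + (-0.05)(0.081500) + (-0.45)(0.147000) = 0.294025
(I − A)⁻¹ = adj(I−A) / det(I−A) ≈
  [   1.7890     0.8609     0.4396     1.1202]
  [   0.6411     1.8247     0.5663     0.8435]
  [   0.2772     0.4043     1.3324     0.3779]
  [   0.5000     0.2691     0.2559     1.3872]
Δx = (I − A)⁻¹ Δd with Δd having +40 in the Leather component and 0 elsewhere.
So Δx_2 = L_22 · (+40), where L_22 = adj(I−A)_22 / det(I−A) = 0.536500 / 0.294025.
Δx_2 = 0.536500 × (+40) / 0.294025 = 21.46 / 0.294025 ≈ 72.99.

Δx_2 = 72.99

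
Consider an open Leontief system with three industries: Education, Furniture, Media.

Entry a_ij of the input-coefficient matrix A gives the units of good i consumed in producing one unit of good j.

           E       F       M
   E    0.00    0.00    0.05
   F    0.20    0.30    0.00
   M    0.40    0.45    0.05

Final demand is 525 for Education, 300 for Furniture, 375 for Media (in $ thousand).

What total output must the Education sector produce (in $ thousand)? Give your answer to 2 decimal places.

x_E = 570.77

I − A =
  [   1.00     0.00    -0.05]
  [  -0.20     0.70     0.00]
  [  -0.40    -0.45     0.95]
Cofactors of I−A, C_ij = (−1)^(i+j)·(minor ij) (rows/columns in the sector order above):
  C_11 = (0.70)(0.95) − (0.00)(-0.45) = 0.6650
  C_12 = −[(-0.20)(0.95) − (0.00)(-0.40)] = 0.1900
  C_13 = (-0.20)(-0.45) − (0.70)(-0.40) = 0.3700
  C_21 = −[(0.00)(0.95) − (-0.05)(-0.45)] = 0.0225
  C_22 = (1.00)(0.95) − (-0.05)(-0.40) = 0.9300
  C_23 = −[(1.00)(-0.45) − (0.00)(-0.40)] = 0.4500
  C_31 = (0.00)(0.00) − (-0.05)(0.70) = 0.0350
  C_32 = −[(1.00)(0.00) − (-0.05)(-0.20)] = 0.0100
  C_33 = (1.00)(0.70) − (0.00)(-0.20) = 0.7000
det(I−A) = Σ_j (I−A)_1j·C_1j = (1.00)(0.6650) + (0.00)(0.1900) + (-0.05)(0.3700) = 0.6465
adj(I−A) = Cᵀ =
  [ 0.6650   0.0225   0.0350]
  [ 0.1900   0.9300   0.0100]
  [ 0.3700   0.4500   0.7000]
(I − A)⁻¹ = adj(I−A) / det(I−A) ≈
  [   1.0286     0.0348     0.0541]
  [   0.2939     1.4385     0.0155]
  [   0.5723     0.6961     1.0828]
x = (I − A)⁻¹ d = adj(I−A)·d / det(I−A), with det(I−A) = 0.6465:
  x_E = (0.6650·525 + 0.0225·300 + 0.0350·375) / 0.6465 = 369.00 / 0.6465 ≈ 570.77
  x_F = (0.1900·525 + 0.9300·300 + 0.0100·375) / 0.6465 = 382.50 / 0.6465 ≈ 591.65
  x_M = (0.3700·525 + 0.4500·300 + 0.7000·375) / 0.6465 = 591.75 / 0.6465 ≈ 915.31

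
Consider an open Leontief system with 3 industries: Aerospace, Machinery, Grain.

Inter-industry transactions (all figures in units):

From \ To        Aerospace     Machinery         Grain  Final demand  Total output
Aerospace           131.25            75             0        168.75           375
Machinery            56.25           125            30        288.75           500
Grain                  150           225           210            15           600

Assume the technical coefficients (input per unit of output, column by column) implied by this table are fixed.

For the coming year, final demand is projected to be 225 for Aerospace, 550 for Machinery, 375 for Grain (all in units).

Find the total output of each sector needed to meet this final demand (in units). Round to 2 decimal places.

Technical coefficients a_ij = z_ij / X_j:
  a_AA = 131.25/375 = 0.35, a_MA = 56.25/375 = 0.15, a_GA = 150/375 = 0.40
  a_AM = 75/500 = 0.15, a_MM = 125/500 = 0.25, a_GM = 225/500 = 0.45
  a_AG = 0/600 = 0.00, a_MG = 30/600 = 0.05, a_GG = 210/600 = 0.35
I − A =
  [   0.65    -0.15     0.00]
  [  -0.15     0.75    -0.05]
  [  -0.40    -0.45     0.65]
Cofactors of I−A, C_ij = (−1)^(i+j)·(minor ij) (rows/columns in the sector order above):
  C_11 = (0.75)(0.65) − (-0.05)(-0.45) = 0.4650
  C_12 = −[(-0.15)(0.65) − (-0.05)(-0.40)] = 0.1175
  C_13 = (-0.15)(-0.45) − (0.75)(-0.40) = 0.3675
  C_21 = −[(-0.15)(0.65) − (0.00)(-0.45)] = 0.0975
  C_22 = (0.65)(0.65) − (0.00)(-0.40) = 0.4225
  C_23 = −[(0.65)(-0.45) − (-0.15)(-0.40)] = 0.3525
  C_31 = (-0.15)(-0.05) − (0.00)(0.75) = 0.0075
  C_32 = −[(0.65)(-0.05) − (0.00)(-0.15)] = 0.0325
  C_33 = (0.65)(0.75) − (-0.15)(-0.15) = 0.4650
det(I−A) = Σ_j (I−A)_1j·C_1j = (0.65)(0.4650) + (-0.15)(0.1175) + (0.00)(0.3675) = 0.284625
adj(I−A) = Cᵀ =
  [ 0.4650   0.0975   0.0075]
  [ 0.1175   0.4225   0.0325]
  [ 0.3675   0.3525   0.4650]
(I − A)⁻¹ = adj(I−A) / det(I−A) ≈
  [   1.6337     0.3426     0.0264]
  [   0.4128     1.4844     0.1142]
  [   1.2912     1.2385     1.6337]
x = (I − A)⁻¹ d = adj(I−A)·d / det(I−A), with det(I−A) = 0.284625:
  x_A = (0.4650·225 + 0.0975·550 + 0.0075·375) / 0.284625 = 161.0625 / 0.284625 ≈ 565.88
  x_M = (0.1175·225 + 0.4225·550 + 0.0325·375) / 0.284625 = 271.00 / 0.284625 ≈ 952.13
  x_G = (0.3675·225 + 0.3525·550 + 0.4650·375) / 0.284625 = 450.9375 / 0.284625 ≈ 1584.32

x_A = 565.88, x_M = 952.13, x_G = 1584.32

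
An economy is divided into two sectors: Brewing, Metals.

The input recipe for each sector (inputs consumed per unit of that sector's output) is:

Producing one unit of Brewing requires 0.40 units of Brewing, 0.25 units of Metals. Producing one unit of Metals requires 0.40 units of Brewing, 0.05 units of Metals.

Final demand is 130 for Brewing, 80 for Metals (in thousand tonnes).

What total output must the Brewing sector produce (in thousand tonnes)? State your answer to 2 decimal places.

I − A =
  [   0.60    -0.40]
  [  -0.25     0.95]
det(I−A) = (0.60)(0.95) − (-0.40)(-0.25) = 0.4700
adj(I−A) = [[0.95, 0.40], [0.25, 0.60]]
(I − A)⁻¹ = adj(I−A) / det(I−A) ≈
  [   2.0213     0.8511]
  [   0.5319     1.2766]
x = (I − A)⁻¹ d = adj(I−A)·d / det(I−A), with det(I−A) = 0.4700:
  x_1 = (0.95·130 + 0.40·80) / 0.4700 = 155.50 / 0.4700 ≈ 330.85
  x_2 = (0.25·130 + 0.60·80) / 0.4700 = 80.50 / 0.4700 ≈ 171.28

x_1 = 330.85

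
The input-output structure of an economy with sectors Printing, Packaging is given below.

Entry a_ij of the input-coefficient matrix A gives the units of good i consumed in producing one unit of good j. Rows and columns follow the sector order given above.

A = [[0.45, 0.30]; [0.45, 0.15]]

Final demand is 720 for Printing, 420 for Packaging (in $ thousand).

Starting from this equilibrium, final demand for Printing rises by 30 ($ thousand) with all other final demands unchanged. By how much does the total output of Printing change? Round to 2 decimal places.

I − A =
  [   0.55    -0.30]
  [  -0.45     0.85]
det(I−A) = (0.55)(0.85) − (-0.30)(-0.45) = 0.3325
adj(I−A) = [[0.85, 0.30], [0.45, 0.55]]
(I − A)⁻¹ = adj(I−A) / det(I−A) ≈
  [   2.5564     0.9023]
  [   1.3534     1.6541]
Δx = (I − A)⁻¹ Δd with Δd having +30 in the Printing component and 0 elsewhere.
So Δx_1 = L_11 · (+30), where L_11 = adj(I−A)_11 / det(I−A) = 0.85 / 0.3325.
Δx_1 = 0.85 × (+30) / 0.3325 = 25.50 / 0.3325 ≈ 76.69.

Δx_1 = 76.69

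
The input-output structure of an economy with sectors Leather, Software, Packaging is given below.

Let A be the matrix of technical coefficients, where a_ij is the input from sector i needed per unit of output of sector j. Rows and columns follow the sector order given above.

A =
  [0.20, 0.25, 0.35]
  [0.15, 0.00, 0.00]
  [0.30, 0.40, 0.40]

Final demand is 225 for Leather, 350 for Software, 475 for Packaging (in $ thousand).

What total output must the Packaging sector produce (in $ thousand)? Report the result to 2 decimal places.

I − A =
  [   0.80    -0.25    -0.35]
  [  -0.15     1.00     0.00]
  [  -0.30    -0.40     0.60]
Cofactors of I−A, C_ij = (−1)^(i+j)·(minor ij) (rows/columns in the sector order above):
  C_11 = (1.00)(0.60) − (0.00)(-0.40) = 0.6000
  C_12 = −[(-0.15)(0.60) − (0.00)(-0.30)] = 0.0900
  C_13 = (-0.15)(-0.40) − (1.00)(-0.30) = 0.3600
  C_21 = −[(-0.25)(0.60) − (-0.35)(-0.40)] = 0.2900
  C_22 = (0.80)(0.60) − (-0.35)(-0.30) = 0.3750
  C_23 = −[(0.80)(-0.40) − (-0.25)(-0.30)] = 0.3950
  C_31 = (-0.25)(0.00) − (-0.35)(1.00) = 0.3500
  C_32 = −[(0.80)(0.00) − (-0.35)(-0.15)] = 0.0525
  C_33 = (0.80)(1.00) − (-0.25)(-0.15) = 0.7625
det(I−A) = Σ_j (I−A)_1j·C_1j = (0.80)(0.6000) + (-0.25)(0.0900) + (-0.35)(0.3600) = 0.3315
adj(I−A) = Cᵀ =
  [ 0.6000   0.2900   0.3500]
  [ 0.0900   0.3750   0.0525]
  [ 0.3600   0.3950   0.7625]
(I − A)⁻¹ = adj(I−A) / det(I−A) ≈
  [   1.8100     0.8748     1.0558]
  [   0.2715     1.1312     0.1584]
  [   1.0860     1.1916     2.3002]
x = (I − A)⁻¹ d = adj(I−A)·d / det(I−A), with det(I−A) = 0.3315:
  x_L = (0.6000·225 + 0.2900·350 + 0.3500·475) / 0.3315 = 402.75 / 0.3315 ≈ 1214.93
  x_S = (0.0900·225 + 0.3750·350 + 0.0525·475) / 0.3315 = 176.4375 / 0.3315 ≈ 532.24
  x_P = (0.3600·225 + 0.3950·350 + 0.7625·475) / 0.3315 = 581.4375 / 0.3315 ≈ 1753.96

x_P = 1753.96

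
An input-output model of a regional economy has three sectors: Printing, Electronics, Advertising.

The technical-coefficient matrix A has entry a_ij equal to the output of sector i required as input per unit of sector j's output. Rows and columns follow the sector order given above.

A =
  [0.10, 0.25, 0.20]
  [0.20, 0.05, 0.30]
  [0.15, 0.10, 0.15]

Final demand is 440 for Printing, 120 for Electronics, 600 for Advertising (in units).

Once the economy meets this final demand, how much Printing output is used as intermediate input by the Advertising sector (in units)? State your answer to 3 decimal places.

I − A =
  [   0.90    -0.25    -0.20]
  [  -0.20     0.95    -0.30]
  [  -0.15    -0.10     0.85]
Cofactors of I−A, C_ij = (−1)^(i+j)·(minor ij) (rows/columns in the sector order above):
  C_11 = (0.95)(0.85) − (-0.30)(-0.10) = 0.7775
  C_12 = −[(-0.20)(0.85) − (-0.30)(-0.15)] = 0.2150
  C_13 = (-0.20)(-0.10) − (0.95)(-0.15) = 0.1625
  C_21 = −[(-0.25)(0.85) − (-0.20)(-0.10)] = 0.2325
  C_22 = (0.90)(0.85) − (-0.20)(-0.15) = 0.7350
  C_23 = −[(0.90)(-0.10) − (-0.25)(-0.15)] = 0.1275
  C_31 = (-0.25)(-0.30) − (-0.20)(0.95) = 0.2650
  C_32 = −[(0.90)(-0.30) − (-0.20)(-0.20)] = 0.3100
  C_33 = (0.90)(0.95) − (-0.25)(-0.20) = 0.8050
det(I−A) = Σ_j (I−A)_1j·C_1j = (0.90)(0.7775) + (-0.25)(0.2150) + (-0.20)(0.1625) = 0.6135
adj(I−A) = Cᵀ =
  [ 0.7775   0.2325   0.2650]
  [ 0.2150   0.7350   0.3100]
  [ 0.1625   0.1275   0.8050]
(I − A)⁻¹ = adj(I−A) / det(I−A) ≈
  [   1.2673     0.3790     0.4319]
  [   0.3504     1.1980     0.5053]
  [   0.2649     0.2078     1.3121]
First solve x = (I − A)⁻¹ d = adj(I−A)·d / det(I−A); in particular x_3 = (0.1625·440 + 0.1275·120 + 0.8050·600) / 0.6135 = 569.80 / 0.6135 ≈ 928.76936.
Intermediate flow from 1 to 3: z_13 = a_13 · x_3 = 0.20 × 569.80 / 0.6135 = 113.96 / 0.6135 ≈ 185.754.

z_13 = 185.754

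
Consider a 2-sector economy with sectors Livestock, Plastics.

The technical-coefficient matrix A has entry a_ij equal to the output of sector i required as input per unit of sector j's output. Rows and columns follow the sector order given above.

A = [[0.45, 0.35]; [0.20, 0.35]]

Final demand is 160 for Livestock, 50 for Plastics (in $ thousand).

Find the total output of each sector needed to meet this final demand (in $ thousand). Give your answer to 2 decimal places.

x_L = 422.61, x_P = 206.96

I − A =
  [   0.55    -0.35]
  [  -0.20     0.65]
det(I−A) = (0.55)(0.65) − (-0.35)(-0.20) = 0.2875
adj(I−A) = [[0.65, 0.35], [0.20, 0.55]]
(I − A)⁻¹ = adj(I−A) / det(I−A) ≈
  [   2.2609     1.2174]
  [   0.6957     1.9130]
x = (I − A)⁻¹ d = adj(I−A)·d / det(I−A), with det(I−A) = 0.2875:
  x_L = (0.65·160 + 0.35·50) / 0.2875 = 121.50 / 0.2875 ≈ 422.61
  x_P = (0.20·160 + 0.55·50) / 0.2875 = 59.50 / 0.2875 ≈ 206.96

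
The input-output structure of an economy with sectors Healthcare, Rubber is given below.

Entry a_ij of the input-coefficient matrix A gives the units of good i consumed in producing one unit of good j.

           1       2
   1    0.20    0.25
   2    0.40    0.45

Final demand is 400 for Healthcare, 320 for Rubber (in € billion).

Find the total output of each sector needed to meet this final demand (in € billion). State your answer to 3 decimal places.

I − A =
  [   0.80    -0.25]
  [  -0.40     0.55]
det(I−A) = (0.80)(0.55) − (-0.25)(-0.40) = 0.3400
adj(I−A) = [[0.55, 0.25], [0.40, 0.80]]
(I − A)⁻¹ = adj(I−A) / det(I−A) ≈
  [   1.6176     0.7353]
  [   1.1765     2.3529]
x = (I − A)⁻¹ d = adj(I−A)·d / det(I−A), with det(I−A) = 0.3400:
  x_1 = (0.55·400 + 0.25·320) / 0.3400 = 300.00 / 0.3400 ≈ 882.353
  x_2 = (0.40·400 + 0.80·320) / 0.3400 = 416.00 / 0.3400 ≈ 1223.529

x_1 = 882.353, x_2 = 1223.529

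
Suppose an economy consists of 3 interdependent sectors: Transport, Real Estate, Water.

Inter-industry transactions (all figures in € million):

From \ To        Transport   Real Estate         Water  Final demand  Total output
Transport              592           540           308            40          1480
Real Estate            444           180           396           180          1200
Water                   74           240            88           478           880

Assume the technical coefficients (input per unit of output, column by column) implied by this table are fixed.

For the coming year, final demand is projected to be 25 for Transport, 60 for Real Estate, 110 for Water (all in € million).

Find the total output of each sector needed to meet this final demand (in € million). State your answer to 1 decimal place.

x_1 = 422.6, x_2 = 336.5, x_3 = 220.5

Technical coefficients a_ij = z_ij / X_j:
  a_11 = 592/1480 = 0.40, a_21 = 444/1480 = 0.30, a_31 = 74/1480 = 0.05
  a_12 = 540/1200 = 0.45, a_22 = 180/1200 = 0.15, a_32 = 240/1200 = 0.20
  a_13 = 308/880 = 0.35, a_23 = 396/880 = 0.45, a_33 = 88/880 = 0.10
I − A =
  [   0.60    -0.45    -0.35]
  [  -0.30     0.85    -0.45]
  [  -0.05    -0.20     0.90]
Cofactors of I−A, C_ij = (−1)^(i+j)·(minor ij) (rows/columns in the sector order above):
  C_11 = (0.85)(0.90) − (-0.45)(-0.20) = 0.6750
  C_12 = −[(-0.30)(0.90) − (-0.45)(-0.05)] = 0.2925
  C_13 = (-0.30)(-0.20) − (0.85)(-0.05) = 0.1025
  C_21 = −[(-0.45)(0.90) − (-0.35)(-0.20)] = 0.4750
  C_22 = (0.60)(0.90) − (-0.35)(-0.05) = 0.5225
  C_23 = −[(0.60)(-0.20) − (-0.45)(-0.05)] = 0.1425
  C_31 = (-0.45)(-0.45) − (-0.35)(0.85) = 0.5000
  C_32 = −[(0.60)(-0.45) − (-0.35)(-0.30)] = 0.3750
  C_33 = (0.60)(0.85) − (-0.45)(-0.30) = 0.3750
det(I−A) = Σ_j (I−A)_1j·C_1j = (0.60)(0.6750) + (-0.45)(0.2925) + (-0.35)(0.1025) = 0.2375
adj(I−A) = Cᵀ =
  [ 0.6750   0.4750   0.5000]
  [ 0.2925   0.5225   0.3750]
  [ 0.1025   0.1425   0.3750]
(I − A)⁻¹ = adj(I−A) / det(I−A) ≈
  [   2.8421     2.0000     2.1053]
  [   1.2316     2.2000     1.5789]
  [   0.4316     0.6000     1.5789]
x = (I − A)⁻¹ d = adj(I−A)·d / det(I−A), with det(I−A) = 0.2375:
  x_1 = (0.6750·25 + 0.4750·60 + 0.5000·110) / 0.2375 = 100.375 / 0.2375 ≈ 422.6
  x_2 = (0.2925·25 + 0.5225·60 + 0.3750·110) / 0.2375 = 79.9125 / 0.2375 ≈ 336.5
  x_3 = (0.1025·25 + 0.1425·60 + 0.3750·110) / 0.2375 = 52.3625 / 0.2375 ≈ 220.5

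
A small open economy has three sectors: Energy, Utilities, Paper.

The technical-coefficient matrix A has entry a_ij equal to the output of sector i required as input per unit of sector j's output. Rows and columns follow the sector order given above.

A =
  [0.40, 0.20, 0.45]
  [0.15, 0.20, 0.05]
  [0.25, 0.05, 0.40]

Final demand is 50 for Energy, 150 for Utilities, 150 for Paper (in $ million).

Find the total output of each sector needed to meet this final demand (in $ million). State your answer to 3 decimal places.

x_E = 583.635, x_U = 329.471, x_P = 520.637

I − A =
  [   0.60    -0.20    -0.45]
  [  -0.15     0.80    -0.05]
  [  -0.25    -0.05     0.60]
Cofactors of I−A, C_ij = (−1)^(i+j)·(minor ij) (rows/columns in the sector order above):
  C_11 = (0.80)(0.60) − (-0.05)(-0.05) = 0.4775
  C_12 = −[(-0.15)(0.60) − (-0.05)(-0.25)] = 0.1025
  C_13 = (-0.15)(-0.05) − (0.80)(-0.25) = 0.2075
  C_21 = −[(-0.20)(0.60) − (-0.45)(-0.05)] = 0.1425
  C_22 = (0.60)(0.60) − (-0.45)(-0.25) = 0.2475
  C_23 = −[(0.60)(-0.05) − (-0.20)(-0.25)] = 0.0800
  C_31 = (-0.20)(-0.05) − (-0.45)(0.80) = 0.3700
  C_32 = −[(0.60)(-0.05) − (-0.45)(-0.15)] = 0.0975
  C_33 = (0.60)(0.80) − (-0.20)(-0.15) = 0.4500
det(I−A) = Σ_j (I−A)_1j·C_1j = (0.60)(0.4775) + (-0.20)(0.1025) + (-0.45)(0.2075) = 0.172625
adj(I−A) = Cᵀ =
  [ 0.4775   0.1425   0.3700]
  [ 0.1025   0.2475   0.0975]
  [ 0.2075   0.0800   0.4500]
(I − A)⁻¹ = adj(I−A) / det(I−A) ≈
  [   2.7661     0.8255     2.1434]
  [   0.5938     1.4337     0.5648]
  [   1.2020     0.4634     2.6068]
x = (I − A)⁻¹ d = adj(I−A)·d / det(I−A), with det(I−A) = 0.172625:
  x_E = (0.4775·50 + 0.1425·150 + 0.3700·150) / 0.172625 = 100.75 / 0.172625 ≈ 583.635
  x_U = (0.1025·50 + 0.2475·150 + 0.0975·150) / 0.172625 = 56.875 / 0.172625 ≈ 329.471
  x_P = (0.2075·50 + 0.0800·150 + 0.4500·150) / 0.172625 = 89.875 / 0.172625 ≈ 520.637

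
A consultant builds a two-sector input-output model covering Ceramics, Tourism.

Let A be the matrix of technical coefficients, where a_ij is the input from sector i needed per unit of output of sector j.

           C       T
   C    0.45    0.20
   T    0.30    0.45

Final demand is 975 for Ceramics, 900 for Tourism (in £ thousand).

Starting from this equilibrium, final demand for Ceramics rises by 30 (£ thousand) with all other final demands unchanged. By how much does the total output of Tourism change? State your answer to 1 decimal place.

I − A =
  [   0.55    -0.20]
  [  -0.30     0.55]
det(I−A) = (0.55)(0.55) − (-0.20)(-0.30) = 0.2425
adj(I−A) = [[0.55, 0.20], [0.30, 0.55]]
(I − A)⁻¹ = adj(I−A) / det(I−A) ≈
  [   2.2680     0.8247]
  [   1.2371     2.2680]
Δx = (I − A)⁻¹ Δd with Δd having +30 in the Ceramics component and 0 elsewhere.
So Δx_T = L_TC · (+30), where L_TC = adj(I−A)_TC / det(I−A) = 0.30 / 0.2425.
Δx_T = 0.30 × (+30) / 0.2425 = 9.00 / 0.2425 ≈ 37.1.

Δx_T = 37.1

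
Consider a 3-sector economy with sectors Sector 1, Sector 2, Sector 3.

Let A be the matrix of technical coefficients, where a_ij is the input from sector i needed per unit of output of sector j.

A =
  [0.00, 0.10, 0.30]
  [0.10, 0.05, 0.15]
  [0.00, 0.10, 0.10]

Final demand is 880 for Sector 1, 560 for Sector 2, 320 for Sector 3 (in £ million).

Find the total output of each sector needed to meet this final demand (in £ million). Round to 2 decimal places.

x_1 = 1089.86, x_2 = 773.91, x_3 = 441.55

I − A =
  [   1.00    -0.10    -0.30]
  [  -0.10     0.95    -0.15]
  [   0.00    -0.10     0.90]
Cofactors of I−A, C_ij = (−1)^(i+j)·(minor ij) (rows/columns in the sector order above):
  C_11 = (0.95)(0.90) − (-0.15)(-0.10) = 0.8400
  C_12 = −[(-0.10)(0.90) − (-0.15)(0.00)] = 0.0900
  C_13 = (-0.10)(-0.10) − (0.95)(0.00) = 0.0100
  C_21 = −[(-0.10)(0.90) − (-0.30)(-0.10)] = 0.1200
  C_22 = (1.00)(0.90) − (-0.30)(0.00) = 0.9000
  C_23 = −[(1.00)(-0.10) − (-0.10)(0.00)] = 0.1000
  C_31 = (-0.10)(-0.15) − (-0.30)(0.95) = 0.3000
  C_32 = −[(1.00)(-0.15) − (-0.30)(-0.10)] = 0.1800
  C_33 = (1.00)(0.95) − (-0.10)(-0.10) = 0.9400
det(I−A) = Σ_j (I−A)_1j·C_1j = (1.00)(0.8400) + (-0.10)(0.0900) + (-0.30)(0.0100) = 0.8280
adj(I−A) = Cᵀ =
  [ 0.8400   0.1200   0.3000]
  [ 0.0900   0.9000   0.1800]
  [ 0.0100   0.1000   0.9400]
(I − A)⁻¹ = adj(I−A) / det(I−A) ≈
  [   1.0145     0.1449     0.3623]
  [   0.1087     1.0870     0.2174]
  [   0.0121     0.1208     1.1353]
x = (I − A)⁻¹ d = adj(I−A)·d / det(I−A), with det(I−A) = 0.8280:
  x_1 = (0.8400·880 + 0.1200·560 + 0.3000·320) / 0.8280 = 902.40 / 0.8280 ≈ 1089.86
  x_2 = (0.0900·880 + 0.9000·560 + 0.1800·320) / 0.8280 = 640.80 / 0.8280 ≈ 773.91
  x_3 = (0.0100·880 + 0.1000·560 + 0.9400·320) / 0.8280 = 365.60 / 0.8280 ≈ 441.55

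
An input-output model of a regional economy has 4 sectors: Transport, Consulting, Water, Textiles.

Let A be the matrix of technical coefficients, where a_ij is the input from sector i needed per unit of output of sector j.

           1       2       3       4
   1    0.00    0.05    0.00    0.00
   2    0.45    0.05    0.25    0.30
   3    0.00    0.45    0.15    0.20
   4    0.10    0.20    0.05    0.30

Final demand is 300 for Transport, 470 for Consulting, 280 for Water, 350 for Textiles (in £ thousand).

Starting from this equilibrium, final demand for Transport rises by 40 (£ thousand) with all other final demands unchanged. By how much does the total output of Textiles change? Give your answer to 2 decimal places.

Δx_4 = 15.83

I − A =
  [   1.00    -0.05     0.00     0.00]
  [  -0.45     0.95    -0.25    -0.30]
  [   0.00    -0.45     0.85    -0.20]
  [  -0.10    -0.20    -0.05     0.70]
Compute the cofactors C_ij = (−1)^(i+j)·(3×3 minor ij) of I−A; the adjugate is their transpose:
adj(I−A) = Cᵀ =
  [ 0.409250   0.029250   0.009500   0.015250]
  [ 0.293750   0.585000   0.190000   0.305000]
  [ 0.192250   0.356000   0.587750   0.320500]
  [ 0.156125   0.196750   0.097625   0.675875]
det(I−A) = Σ_j (I−A)_1j·C_1j = (1.00)(0.409250) + (-0.05)(0.293750) + (0.00)(0.192250) + (0.00)(0.156125) = 0.3945625
(I − A)⁻¹ = adj(I−A) / det(I−A) ≈
  [   1.0372     0.0741     0.0241     0.0387]
  [   0.7445     1.4827     0.4815     0.7730]
  [   0.4872     0.9023     1.4896     0.8123]
  [   0.3957     0.4987     0.2474     1.7130]
Δx = (I − A)⁻¹ Δd with Δd having +40 in the Transport component and 0 elsewhere.
So Δx_4 = L_41 · (+40), where L_41 = adj(I−A)_41 / det(I−A) = 0.156125 / 0.3945625.
Δx_4 = 0.156125 × (+40) / 0.3945625 = 6.245 / 0.3945625 ≈ 15.83.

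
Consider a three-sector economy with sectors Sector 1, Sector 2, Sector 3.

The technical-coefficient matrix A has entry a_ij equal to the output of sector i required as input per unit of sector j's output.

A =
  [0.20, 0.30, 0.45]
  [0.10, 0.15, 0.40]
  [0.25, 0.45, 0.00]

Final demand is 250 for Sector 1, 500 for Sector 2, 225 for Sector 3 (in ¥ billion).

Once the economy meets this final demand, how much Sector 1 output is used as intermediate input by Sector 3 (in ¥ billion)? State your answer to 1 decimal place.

I − A =
  [   0.80    -0.30    -0.45]
  [  -0.10     0.85    -0.40]
  [  -0.25    -0.45     1.00]
Cofactors of I−A, C_ij = (−1)^(i+j)·(minor ij) (rows/columns in the sector order above):
  C_11 = (0.85)(1.00) − (-0.40)(-0.45) = 0.6700
  C_12 = −[(-0.10)(1.00) − (-0.40)(-0.25)] = 0.2000
  C_13 = (-0.10)(-0.45) − (0.85)(-0.25) = 0.2575
  C_21 = −[(-0.30)(1.00) − (-0.45)(-0.45)] = 0.5025
  C_22 = (0.80)(1.00) − (-0.45)(-0.25) = 0.6875
  C_23 = −[(0.80)(-0.45) − (-0.30)(-0.25)] = 0.4350
  C_31 = (-0.30)(-0.40) − (-0.45)(0.85) = 0.5025
  C_32 = −[(0.80)(-0.40) − (-0.45)(-0.10)] = 0.3650
  C_33 = (0.80)(0.85) − (-0.30)(-0.10) = 0.6500
det(I−A) = Σ_j (I−A)_1j·C_1j = (0.80)(0.6700) + (-0.30)(0.2000) + (-0.45)(0.2575) = 0.360125
adj(I−A) = Cᵀ =
  [ 0.6700   0.5025   0.5025]
  [ 0.2000   0.6875   0.3650]
  [ 0.2575   0.4350   0.6500]
(I − A)⁻¹ = adj(I−A) / det(I−A) ≈
  [   1.8605     1.3953     1.3953]
  [   0.5554     1.9091     1.0135]
  [   0.7150     1.2079     1.8049]
First solve x = (I − A)⁻¹ d = adj(I−A)·d / det(I−A); in particular x_3 = (0.2575·250 + 0.4350·500 + 0.6500·225) / 0.360125 = 428.125 / 0.360125 ≈ 1188.823.
Intermediate flow from 1 to 3: z_13 = a_13 · x_3 = 0.45 × 428.125 / 0.360125 = 192.65625 / 0.360125 ≈ 535.0.

z_13 = 535.0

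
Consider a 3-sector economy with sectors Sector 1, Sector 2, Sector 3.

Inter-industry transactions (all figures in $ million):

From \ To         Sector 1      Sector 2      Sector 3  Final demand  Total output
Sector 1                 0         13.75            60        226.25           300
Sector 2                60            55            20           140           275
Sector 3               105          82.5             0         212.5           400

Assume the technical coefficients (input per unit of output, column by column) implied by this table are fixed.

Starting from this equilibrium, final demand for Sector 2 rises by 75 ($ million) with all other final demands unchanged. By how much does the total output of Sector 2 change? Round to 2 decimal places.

Δx_2 = 98.27

Technical coefficients a_ij = z_ij / X_j:
  a_11 = 0/300 = 0.00, a_21 = 60/300 = 0.20, a_31 = 105/300 = 0.35
  a_12 = 13.75/275 = 0.05, a_22 = 55/275 = 0.20, a_32 = 82.5/275 = 0.30
  a_13 = 60/400 = 0.15, a_23 = 20/400 = 0.05, a_33 = 0/400 = 0.00
I − A =
  [   1.00    -0.05    -0.15]
  [  -0.20     0.80    -0.05]
  [  -0.35    -0.30     1.00]
Cofactors of I−A, C_ij = (−1)^(i+j)·(minor ij) (rows/columns in the sector order above):
  C_11 = (0.80)(1.00) − (-0.05)(-0.30) = 0.7850
  C_12 = −[(-0.20)(1.00) − (-0.05)(-0.35)] = 0.2175
  C_13 = (-0.20)(-0.30) − (0.80)(-0.35) = 0.3400
  C_21 = −[(-0.05)(1.00) − (-0.15)(-0.30)] = 0.0950
  C_22 = (1.00)(1.00) − (-0.15)(-0.35) = 0.9475
  C_23 = −[(1.00)(-0.30) − (-0.05)(-0.35)] = 0.3175
  C_31 = (-0.05)(-0.05) − (-0.15)(0.80) = 0.1225
  C_32 = −[(1.00)(-0.05) − (-0.15)(-0.20)] = 0.0800
  C_33 = (1.00)(0.80) − (-0.05)(-0.20) = 0.7900
det(I−A) = Σ_j (I−A)_1j·C_1j = (1.00)(0.7850) + (-0.05)(0.2175) + (-0.15)(0.3400) = 0.723125
adj(I−A) = Cᵀ =
  [ 0.7850   0.0950   0.1225]
  [ 0.2175   0.9475   0.0800]
  [ 0.3400   0.3175   0.7900]
(I − A)⁻¹ = adj(I−A) / det(I−A) ≈
  [   1.0856     0.1314     0.1694]
  [   0.3008     1.3103     0.1106]
  [   0.4702     0.4391     1.0925]
Δx = (I − A)⁻¹ Δd with Δd having +75 in the Sector 2 component and 0 elsewhere.
So Δx_2 = L_22 · (+75), where L_22 = adj(I−A)_22 / det(I−A) = 0.9475 / 0.723125.
Δx_2 = 0.9475 × (+75) / 0.723125 = 71.0625 / 0.723125 ≈ 98.27.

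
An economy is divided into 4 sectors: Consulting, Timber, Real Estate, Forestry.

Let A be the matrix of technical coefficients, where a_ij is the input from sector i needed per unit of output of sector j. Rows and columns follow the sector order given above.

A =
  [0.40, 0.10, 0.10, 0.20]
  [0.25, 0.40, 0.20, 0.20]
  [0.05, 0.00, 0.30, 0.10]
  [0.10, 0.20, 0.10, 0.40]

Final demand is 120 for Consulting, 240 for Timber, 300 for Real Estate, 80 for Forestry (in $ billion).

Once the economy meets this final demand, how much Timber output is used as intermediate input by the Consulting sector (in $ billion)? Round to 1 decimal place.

I − A =
  [   0.60    -0.10    -0.10    -0.20]
  [  -0.25     0.60    -0.20    -0.20]
  [  -0.05     0.00     0.70    -0.10]
  [  -0.10    -0.20    -0.10     0.60]
Compute the cofactors C_ij = (−1)^(i+j)·(3×3 minor ij) of I−A; the adjugate is their transpose:
adj(I−A) = Cᵀ =
  [ 0.2140   0.0710   0.0660   0.1060]
  [ 0.1255   0.2270   0.1020   0.1345]
  [ 0.0270   0.0180   0.1530   0.0405]
  [ 0.0820   0.0905   0.0705   0.2305]
det(I−A) = Σ_j (I−A)_1j·C_1j = (0.60)(0.2140) + (-0.10)(0.1255) + (-0.10)(0.0270) + (-0.20)(0.0820) = 0.09675
(I − A)⁻¹ = adj(I−A) / det(I−A) ≈
  [   2.2119     0.7339     0.6822     1.0956]
  [   1.2972     2.3463     1.0543     1.3902]
  [   0.2791     0.1860     1.5814     0.4186]
  [   0.8475     0.9354     0.7287     2.3824]
First solve x = (I − A)⁻¹ d = adj(I−A)·d / det(I−A); in particular x_C = (0.2140·120 + 0.0710·240 + 0.0660·300 + 0.1060·80) / 0.09675 = 71.00 / 0.09675 ≈ 733.850.
Intermediate flow from T to C: z_TC = a_TC · x_C = 0.25 × 71.00 / 0.09675 = 17.75 / 0.09675 ≈ 183.5.

z_TC = 183.5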